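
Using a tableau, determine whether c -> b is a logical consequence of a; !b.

No

Initial set: {a; !b; !(c -> b)}.
!(c -> b): α-rule — add c, !b.
○ open, literals {a=true, b=false, c=true}.
0 branches closed, 1 open.
An open branch gives a countermodel: a=true, b=false, c=true (unmentioned atoms arbitrary); the premises hold there but the conclusion fails.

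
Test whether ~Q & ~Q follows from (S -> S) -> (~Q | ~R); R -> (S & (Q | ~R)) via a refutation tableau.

No

Initial set: {((S -> S) -> (~Q | ~R)); (R -> (S & (Q | ~R))); ~(~Q & ~Q)}.
((S -> S) -> (~Q | ~R)): β-rule — branch into ~(S -> S)  //  (~Q | ~R).
  branch 1 (add ~(S -> S)):
    ~(S -> S): α-rule — add S, ~S.
    × closes — contains both S and ~S.
  branch 2 (add (~Q | ~R)):
    (R -> (S & (Q | ~R))): β-rule — branch into ~R  //  (S & (Q | ~R)).
      branch 2.1 (add ~R):
        ~(~Q & ~Q): β-rule — branch into ~~Q  //  ~~Q.
          branch 2.1.1 (add ~~Q):
            (~Q | ~R): β-rule — branch into ~Q  //  ~R.
              branch 2.1.1.1 (add ~Q):
                × closes — contains both Q and ~Q.
              branch 2.1.1.2 (add ~R):
                ○ open, literals {Q=1, R=0}.
          branch 2.1.2 (add ~~Q):
            (~Q | ~R): β-rule — branch into ~Q  //  ~R.
              branch 2.1.2.1 (add ~Q):
                × closes — contains both Q and ~Q.
              branch 2.1.2.2 (add ~R):
                ○ open, literals {Q=1, R=0}.
      branch 2.2 (add (S & (Q | ~R))):
        (S & (Q | ~R)): α-rule — add S, (Q | ~R).
        ~(~Q & ~Q): β-rule — branch into ~~Q  //  ~~Q.
          branch 2.2.1 (add ~~Q):
            (~Q | ~R): β-rule — branch into ~Q  //  ~R.
              branch 2.2.1.1 (add ~Q):
                × closes — contains both Q and ~Q.
              branch 2.2.1.2 (add ~R):
                (Q | ~R): β-rule — branch into Q  //  ~R.
                  branch 2.2.1.2.1 (add Q):
                    ○ open, literals {Q=1, R=0, S=1}.
                  branch 2.2.1.2.2 (add ~R):
                    ○ open, literals {Q=1, R=0, S=1}.
          branch 2.2.2 (add ~~Q):
            (~Q | ~R): β-rule — branch into ~Q  //  ~R.
              branch 2.2.2.1 (add ~Q):
                × closes — contains both Q and ~Q.
              branch 2.2.2.2 (add ~R):
                (Q | ~R): β-rule — branch into Q  //  ~R.
                  branch 2.2.2.2.1 (add Q):
                    ○ open, literals {Q=1, R=0, S=1}.
                  branch 2.2.2.2.2 (add ~R):
                    ○ open, literals {Q=1, R=0, S=1}.
5 branches closed, 6 open.
An open branch gives a countermodel: Q=1, R=0 (unmentioned atoms arbitrary); the premises hold there but the conclusion fails.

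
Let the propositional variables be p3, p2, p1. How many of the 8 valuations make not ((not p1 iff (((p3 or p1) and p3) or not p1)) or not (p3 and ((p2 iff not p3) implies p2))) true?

Initial set: {T not ((not p1 iff (((p3 or p1) and p3) or not p1)) or not (p3 and ((p2 iff not p3) implies p2)))}.
T not ((not p1 iff (((p3 or p1) and p3) or not p1)) or not (p3 and ((p2 iff not p3) implies p2))): α-rule — add F (not p1 iff (((p3 or p1) and p3) or not p1)), F not (p3 and ((p2 iff not p3) implies p2)).
F not (p3 and ((p2 iff not p3) implies p2)): α-rule — add T p3, T ((p2 iff not p3) implies p2).
F (not p1 iff (((p3 or p1) and p3) or not p1)): β-rule — branch into T not p1, F (((p3 or p1) and p3) or not p1)  //  F not p1, T (((p3 or p1) and p3) or not p1).
  branch 1 (add T not p1, F (((p3 or p1) and p3) or not p1)):
    F (((p3 or p1) and p3) or not p1): α-rule — add F ((p3 or p1) and p3), F not p1.
    × closes — contains both p1 and not p1.
  branch 2 (add F not p1, T (((p3 or p1) and p3) or not p1)):
    T ((p2 iff not p3) implies p2): β-rule — branch into F (p2 iff not p3)  //  T p2.
      branch 2.1 (add F (p2 iff not p3)):
        T (((p3 or p1) and p3) or not p1): β-rule — branch into T ((p3 or p1) and p3)  //  T not p1.
          branch 2.1.1 (add T ((p3 or p1) and p3)):
            T ((p3 or p1) and p3): α-rule — add T (p3 or p1), T p3.
            F (p2 iff not p3): β-rule — branch into T p2, F not p3  //  F p2, T not p3.
              branch 2.1.1.1 (add T p2, F not p3):
                T (p3 or p1): β-rule — branch into T p3  //  T p1.
                  branch 2.1.1.1.1 (add T p3):
                    ○ open, literals {p1=T, p2=T, p3=T}.
                  branch 2.1.1.1.2 (add T p1):
                    ○ open, literals {p1=T, p2=T, p3=T}.
              branch 2.1.1.2 (add F p2, T not p3):
                × closes — contains both p3 and not p3.
          branch 2.1.2 (add T not p1):
            × closes — contains both p1 and not p1.
      branch 2.2 (add T p2):
        T (((p3 or p1) and p3) or not p1): β-rule — branch into T ((p3 or p1) and p3)  //  T not p1.
          branch 2.2.1 (add T ((p3 or p1) and p3)):
            T ((p3 or p1) and p3): α-rule — add T (p3 or p1), T p3.
            T (p3 or p1): β-rule — branch into T p3  //  T p1.
              branch 2.2.1.1 (add T p3):
                ○ open, literals {p1=T, p2=T, p3=T}.
              branch 2.2.1.2 (add T p1):
                ○ open, literals {p1=T, p2=T, p3=T}.
          branch 2.2.2 (add T not p1):
            × closes — contains both p1 and not p1.
4 branches closed, 4 open.
Each open branch fixes some atoms; the unmentioned ones are free. Counting distinct full assignments: branch {p1=T, p2=T, p3=T} (none free) contributes 1 new; branch {p1=T, p2=T, p3=T} (none free) contributes 0 new; branch {p1=T, p2=T, p3=T} (none free) contributes 0 new; branch {p1=T, p2=T, p3=T} (none free) contributes 0 new. Total: 1.

1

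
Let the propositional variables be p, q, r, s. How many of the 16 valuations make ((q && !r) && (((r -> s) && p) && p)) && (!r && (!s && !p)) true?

Initial set: {T (((q && !r) && (((r -> s) && p) && p)) && (!r && (!s && !p)))}.
T (((q && !r) && (((r -> s) && p) && p)) && (!r && (!s && !p))): α-rule — add T ((q && !r) && (((r -> s) && p) && p)), T (!r && (!s && !p)).
T ((q && !r) && (((r -> s) && p) && p)): α-rule — add T (q && !r), T (((r -> s) && p) && p).
T (!r && (!s && !p)): α-rule — add T !r, T (!s && !p).
T (q && !r): α-rule — add T q, T !r.
T (((r -> s) && p) && p): α-rule — add T ((r -> s) && p), T p.
T (!s && !p): α-rule — add T !s, T !p.
× closes — contains both p and !p.
All 1 branch closes.
No open branches: the formula has 0 satisfying assignments.

0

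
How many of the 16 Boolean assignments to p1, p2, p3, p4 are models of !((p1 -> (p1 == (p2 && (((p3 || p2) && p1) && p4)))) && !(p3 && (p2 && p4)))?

8

Initial set: {T !((p1 -> (p1 == (p2 && (((p3 || p2) && p1) && p4)))) && !(p3 && (p2 && p4)))}.
T !((p1 -> (p1 == (p2 && (((p3 || p2) && p1) && p4)))) && !(p3 && (p2 && p4))): β-rule — branch into F (p1 -> (p1 == (p2 && (((p3 || p2) && p1) && p4))))  //  F !(p3 && (p2 && p4)).
  branch 1 (add F (p1 -> (p1 == (p2 && (((p3 || p2) && p1) && p4))))):
    F (p1 -> (p1 == (p2 && (((p3 || p2) && p1) && p4)))): α-rule — add T p1, F (p1 == (p2 && (((p3 || p2) && p1) && p4))).
    F (p1 == (p2 && (((p3 || p2) && p1) && p4))): β-rule — branch into T p1, F (p2 && (((p3 || p2) && p1) && p4))  //  F p1, T (p2 && (((p3 || p2) && p1) && p4)).
      branch 1.1 (add T p1, F (p2 && (((p3 || p2) && p1) && p4))):
        F (p2 && (((p3 || p2) && p1) && p4)): β-rule — branch into F p2  //  F (((p3 || p2) && p1) && p4).
          branch 1.1.1 (add F p2):
            ○ open, literals {p1=true, p2=false}.
          branch 1.1.2 (add F (((p3 || p2) && p1) && p4)):
            F (((p3 || p2) && p1) && p4): β-rule — branch into F ((p3 || p2) && p1)  //  F p4.
              branch 1.1.2.1 (add F ((p3 || p2) && p1)):
                F ((p3 || p2) && p1): β-rule — branch into F (p3 || p2)  //  F p1.
                  branch 1.1.2.1.1 (add F (p3 || p2)):
                    F (p3 || p2): α-rule — add F p3, F p2.
                    ○ open, literals {p1=true, p2=false, p3=false}.
                  branch 1.1.2.1.2 (add F p1):
                    × closes — contains both p1 and !p1.
              branch 1.1.2.2 (add F p4):
                ○ open, literals {p1=true, p4=false}.
      branch 1.2 (add F p1, T (p2 && (((p3 || p2) && p1) && p4))):
        × closes — contains both p1 and !p1.
  branch 2 (add F !(p3 && (p2 && p4))):
    F !(p3 && (p2 && p4)): α-rule — add T p3, T (p2 && p4).
    T (p2 && p4): α-rule — add T p2, T p4.
    ○ open, literals {p2=true, p3=true, p4=true}.
2 branches closed, 4 open.
Each open branch fixes some atoms; the unmentioned ones are free. Counting distinct full assignments: branch {p1=true, p2=false} (p3, p4) contributes 4 new; branch {p1=true, p2=false, p3=false} (p4) contributes 0 new; branch {p1=true, p4=false} (p2, p3) contributes 2 new; branch {p2=true, p3=true, p4=true} (p1) contributes 2 new. Total: 8.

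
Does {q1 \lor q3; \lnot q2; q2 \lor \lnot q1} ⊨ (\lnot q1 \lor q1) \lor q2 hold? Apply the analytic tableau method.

Initial set: {(q1 \lor q3); \lnot q2; (q2 \lor \lnot q1); \lnot ((\lnot q1 \lor q1) \lor q2)}.
\lnot ((\lnot q1 \lor q1) \lor q2): α-rule — add \lnot (\lnot q1 \lor q1), \lnot q2.
\lnot (\lnot q1 \lor q1): α-rule — add \lnot \lnot q1, \lnot q1.
× closes — contains both q1 and \lnot q1.
All 1 branch closes.
Every branch closed, so the premises entail the conclusion.

Yes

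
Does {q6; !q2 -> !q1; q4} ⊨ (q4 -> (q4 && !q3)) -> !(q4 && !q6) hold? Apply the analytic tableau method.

Initial set: {q6; (!q2 -> !q1); q4; !((q4 -> (q4 && !q3)) -> !(q4 && !q6))}.
!((q4 -> (q4 && !q3)) -> !(q4 && !q6)): α-rule — add (q4 -> (q4 && !q3)), !!(q4 && !q6).
!!(q4 && !q6): α-rule — add q4, !q6.
× closes — contains both q6 and !q6.
All 1 branch closes.
Every branch closed, so the premises entail the conclusion.

Yes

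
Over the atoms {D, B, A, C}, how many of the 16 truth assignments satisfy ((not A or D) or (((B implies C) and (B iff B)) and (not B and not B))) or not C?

15

Initial set: {(((not A or D) or (((B implies C) and (B iff B)) and (not B and not B))) or not C)}.
(((not A or D) or (((B implies C) and (B iff B)) and (not B and not B))) or not C): β-rule — branch into ((not A or D) or (((B implies C) and (B iff B)) and (not B and not B)))  //  not C.
  branch 1 (add ((not A or D) or (((B implies C) and (B iff B)) and (not B and not B)))):
    ((not A or D) or (((B implies C) and (B iff B)) and (not B and not B))): β-rule — branch into (not A or D)  //  (((B implies C) and (B iff B)) and (not B and not B)).
      branch 1.1 (add (not A or D)):
        (not A or D): β-rule — branch into not A  //  D.
          branch 1.1.1 (add not A):
            ○ open, literals {A=F}.
          branch 1.1.2 (add D):
            ○ open, literals {D=T}.
      branch 1.2 (add (((B implies C) and (B iff B)) and (not B and not B))):
        (((B implies C) and (B iff B)) and (not B and not B)): α-rule — add ((B implies C) and (B iff B)), (not B and not B).
        ((B implies C) and (B iff B)): α-rule — add (B implies C), (B iff B).
        (not B and not B): α-rule — add not B, not B.
        (B implies C): β-rule — branch into not B  //  C.
          branch 1.2.1 (add not B):
            (B iff B): β-rule — branch into B, B  //  not B, not B.
              branch 1.2.1.1 (add B, B):
                × closes — contains both B and not B.
              branch 1.2.1.2 (add not B, not B):
                ○ open, literals {B=F}.
          branch 1.2.2 (add C):
            (B iff B): β-rule — branch into B, B  //  not B, not B.
              branch 1.2.2.1 (add B, B):
                × closes — contains both B and not B.
              branch 1.2.2.2 (add not B, not B):
                ○ open, literals {B=F, C=T}.
  branch 2 (add not C):
    ○ open, literals {C=F}.
2 branches closed, 5 open.
Each open branch fixes some atoms; the unmentioned ones are free. Counting distinct full assignments: branch {A=F} (D, B, C) contributes 8 new; branch {D=T} (B, A, C) contributes 4 new; branch {B=F} (D, A, C) contributes 2 new; branch {B=F, C=T} (D, A) contributes 0 new; branch {C=F} (D, B, A) contributes 1 new. Total: 15.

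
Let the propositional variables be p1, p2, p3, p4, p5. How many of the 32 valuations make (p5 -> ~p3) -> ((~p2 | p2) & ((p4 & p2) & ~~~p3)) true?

Initial set: {((p5 -> ~p3) -> ((~p2 | p2) & ((p4 & p2) & ~~~p3)))}.
((p5 -> ~p3) -> ((~p2 | p2) & ((p4 & p2) & ~~~p3))): β-rule — branch into ~(p5 -> ~p3)  //  ((~p2 | p2) & ((p4 & p2) & ~~~p3)).
  branch 1 (add ~(p5 -> ~p3)):
    ~(p5 -> ~p3): α-rule — add p5, ~~p3.
    ○ open, literals {p3=T, p5=T}.
  branch 2 (add ((~p2 | p2) & ((p4 & p2) & ~~~p3))):
    ((~p2 | p2) & ((p4 & p2) & ~~~p3)): α-rule — add (~p2 | p2), ((p4 & p2) & ~~~p3).
    ((p4 & p2) & ~~~p3): α-rule — add (p4 & p2), ~~~p3.
    (p4 & p2): α-rule — add p4, p2.
    ~~~p3: drop double negation, giving ~p3.
    (~p2 | p2): β-rule — branch into ~p2  //  p2.
      branch 2.1 (add ~p2):
        × closes — contains both p2 and ~p2.
      branch 2.2 (add p2):
        ○ open, literals {p2=T, p3=F, p4=T}.
1 branch closed, 2 open.
Each open branch fixes some atoms; the unmentioned ones are free. Counting distinct full assignments: branch {p3=T, p5=T} (p1, p2, p4) contributes 8 new; branch {p2=T, p3=F, p4=T} (p1, p5) contributes 4 new. Total: 12.

12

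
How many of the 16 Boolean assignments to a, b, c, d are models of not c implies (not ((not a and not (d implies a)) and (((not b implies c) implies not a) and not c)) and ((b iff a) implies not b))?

Initial set: {T (not c implies (not ((not a and not (d implies a)) and (((not b implies c) implies not a) and not c)) and ((b iff a) implies not b)))}.
T (not c implies (not ((not a and not (d implies a)) and (((not b implies c) implies not a) and not c)) and ((b iff a) implies not b))): β-rule — branch into F not c  //  T (not ((not a and not (d implies a)) and (((not b implies c) implies not a) and not c)) and ((b iff a) implies not b)).
  branch 1 (add F not c):
    ○ open, literals {c=1}.
  branch 2 (add T (not ((not a and not (d implies a)) and (((not b implies c) implies not a) and not c)) and ((b iff a) implies not b))):
    T (not ((not a and not (d implies a)) and (((not b implies c) implies not a) and not c)) and ((b iff a) implies not b)): α-rule — add T not ((not a and not (d implies a)) and (((not b implies c) implies not a) and not c)), T ((b iff a) implies not b).
    T not ((not a and not (d implies a)) and (((not b implies c) implies not a) and not c)): β-rule — branch into F (not a and not (d implies a))  //  F (((not b implies c) implies not a) and not c).
      branch 2.1 (add F (not a and not (d implies a))):
        T ((b iff a) implies not b): β-rule — branch into F (b iff a)  //  T not b.
          branch 2.1.1 (add F (b iff a)):
            F (not a and not (d implies a)): β-rule — branch into F not a  //  F not (d implies a).
              branch 2.1.1.1 (add F not a):
                F (b iff a): β-rule — branch into T b, F a  //  F b, T a.
                  branch 2.1.1.1.1 (add T b, F a):
                    × closes — contains both a and not a.
                  branch 2.1.1.1.2 (add F b, T a):
                    ○ open, literals {a=1, b=0}.
              branch 2.1.1.2 (add F not (d implies a)):
                F (b iff a): β-rule — branch into T b, F a  //  F b, T a.
                  branch 2.1.1.2.1 (add T b, F a):
                    F not (d implies a): β-rule — branch into F d  //  T a.
                      branch 2.1.1.2.1.1 (add F d):
                        ○ open, literals {a=0, b=1, d=0}.
                      branch 2.1.1.2.1.2 (add T a):
                        × closes — contains both a and not a.
                  branch 2.1.1.2.2 (add F b, T a):
                    F not (d implies a): β-rule — branch into F d  //  T a.
                      branch 2.1.1.2.2.1 (add F d):
                        ○ open, literals {a=1, b=0, d=0}.
                      branch 2.1.1.2.2.2 (add T a):
                        ○ open, literals {a=1, b=0}.
          branch 2.1.2 (add T not b):
            F (not a and not (d implies a)): β-rule — branch into F not a  //  F not (d implies a).
              branch 2.1.2.1 (add F not a):
                ○ open, literals {a=1, b=0}.
              branch 2.1.2.2 (add F not (d implies a)):
                F not (d implies a): β-rule — branch into F d  //  T a.
                  branch 2.1.2.2.1 (add F d):
                    ○ open, literals {b=0, d=0}.
                  branch 2.1.2.2.2 (add T a):
                    ○ open, literals {a=1, b=0}.
      branch 2.2 (add F (((not b implies c) implies not a) and not c)):
        T ((b iff a) implies not b): β-rule — branch into F (b iff a)  //  T not b.
          branch 2.2.1 (add F (b iff a)):
            F (((not b implies c) implies not a) and not c): β-rule — branch into F ((not b implies c) implies not a)  //  F not c.
              branch 2.2.1.1 (add F ((not b implies c) implies not a)):
                F ((not b implies c) implies not a): α-rule — add T (not b implies c), F not a.
                F (b iff a): β-rule — branch into T b, F a  //  F b, T a.
                  branch 2.2.1.1.1 (add T b, F a):
                    × closes — contains both a and not a.
                  branch 2.2.1.1.2 (add F b, T a):
                    T (not b implies c): β-rule — branch into F not b  //  T c.
                      branch 2.2.1.1.2.1 (add F not b):
                        × closes — contains both b and not b.
                      branch 2.2.1.1.2.2 (add T c):
                        ○ open, literals {a=1, b=0, c=1}.
              branch 2.2.1.2 (add F not c):
                F (b iff a): β-rule — branch into T b, F a  //  F b, T a.
                  branch 2.2.1.2.1 (add T b, F a):
                    ○ open, literals {a=0, b=1, c=1}.
                  branch 2.2.1.2.2 (add F b, T a):
                    ○ open, literals {a=1, b=0, c=1}.
          branch 2.2.2 (add T not b):
            F (((not b implies c) implies not a) and not c): β-rule — branch into F ((not b implies c) implies not a)  //  F not c.
              branch 2.2.2.1 (add F ((not b implies c) implies not a)):
                F ((not b implies c) implies not a): α-rule — add T (not b implies c), F not a.
                T (not b implies c): β-rule — branch into F not b  //  T c.
                  branch 2.2.2.1.1 (add F not b):
                    × closes — contains both b and not b.
                  branch 2.2.2.1.2 (add T c):
                    ○ open, literals {a=1, b=0, c=1}.
              branch 2.2.2.2 (add F not c):
                ○ open, literals {b=0, c=1}.
5 branches closed, 13 open.
Each open branch fixes some atoms; the unmentioned ones are free. Counting distinct full assignments: branch {c=1} (a, b, d) contributes 8 new; branch {a=1, b=0} (c, d) contributes 2 new; branch {a=0, b=1, d=0} (c) contributes 1 new; branch {a=1, b=0, d=0} (c) contributes 0 new; branch {a=1, b=0} (c, d) contributes 0 new; branch {a=1, b=0} (c, d) contributes 0 new; branch {b=0, d=0} (a, c) contributes 1 new; branch {a=1, b=0} (c, d) contributes 0 new; branch {a=1, b=0, c=1} (d) contributes 0 new; branch {a=0, b=1, c=1} (d) contributes 0 new; branch {a=1, b=0, c=1} (d) contributes 0 new; branch {a=1, b=0, c=1} (d) contributes 0 new; branch {b=0, c=1} (a, d) contributes 0 new. Total: 12.

12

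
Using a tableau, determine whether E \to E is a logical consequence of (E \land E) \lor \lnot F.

Initial set: {((E \land E) \lor \lnot F); \lnot (E \to E)}.
\lnot (E \to E): α-rule — add E, \lnot E.
× closes — contains both E and \lnot E.
All 1 branch closes.
Every branch closed, so the premises entail the conclusion.

Yes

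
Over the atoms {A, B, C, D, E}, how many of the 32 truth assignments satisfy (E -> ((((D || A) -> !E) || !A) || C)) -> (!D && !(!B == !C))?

11

Initial set: {((E -> ((((D || A) -> !E) || !A) || C)) -> (!D && !(!B == !C)))}.
((E -> ((((D || A) -> !E) || !A) || C)) -> (!D && !(!B == !C))): β-rule — branch into !(E -> ((((D || A) -> !E) || !A) || C))  //  (!D && !(!B == !C)).
  branch 1 (add !(E -> ((((D || A) -> !E) || !A) || C))):
    !(E -> ((((D || A) -> !E) || !A) || C)): α-rule — add E, !((((D || A) -> !E) || !A) || C).
    !((((D || A) -> !E) || !A) || C): α-rule — add !(((D || A) -> !E) || !A), !C.
    !(((D || A) -> !E) || !A): α-rule — add !((D || A) -> !E), !!A.
    !((D || A) -> !E): α-rule — add (D || A), !!E.
    (D || A): β-rule — branch into D  //  A.
      branch 1.1 (add D):
        ○ open, literals {A=true, C=false, D=true, E=true}.
      branch 1.2 (add A):
        ○ open, literals {A=true, C=false, E=true}.
  branch 2 (add (!D && !(!B == !C))):
    (!D && !(!B == !C)): α-rule — add !D, !(!B == !C).
    !(!B == !C): β-rule — branch into !B, !!C  //  !!B, !C.
      branch 2.1 (add !B, !!C):
        ○ open, literals {B=false, C=true, D=false}.
      branch 2.2 (add !!B, !C):
        ○ open, literals {B=true, C=false, D=false}.
0 branches closed, 4 open.
Each open branch fixes some atoms; the unmentioned ones are free. Counting distinct full assignments: branch {A=true, C=false, D=true, E=true} (B) contributes 2 new; branch {A=true, C=false, E=true} (B, D) contributes 2 new; branch {B=false, C=true, D=false} (A, E) contributes 4 new; branch {B=true, C=false, D=false} (A, E) contributes 3 new. Total: 11.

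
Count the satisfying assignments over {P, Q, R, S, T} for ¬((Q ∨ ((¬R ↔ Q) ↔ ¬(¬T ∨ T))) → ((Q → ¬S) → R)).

Initial set: {¬((Q ∨ ((¬R ↔ Q) ↔ ¬(¬T ∨ T))) → ((Q → ¬S) → R))}.
¬((Q ∨ ((¬R ↔ Q) ↔ ¬(¬T ∨ T))) → ((Q → ¬S) → R)): α-rule — add (Q ∨ ((¬R ↔ Q) ↔ ¬(¬T ∨ T))), ¬((Q → ¬S) → R).
¬((Q → ¬S) → R): α-rule — add (Q → ¬S), ¬R.
(Q ∨ ((¬R ↔ Q) ↔ ¬(¬T ∨ T))): β-rule — branch into Q  //  ((¬R ↔ Q) ↔ ¬(¬T ∨ T)).
  branch 1 (add Q):
    (Q → ¬S): β-rule — branch into ¬Q  //  ¬S.
      branch 1.1 (add ¬Q):
        × closes — contains both Q and ¬Q.
      branch 1.2 (add ¬S):
        ○ open, literals {Q=1, R=0, S=0}.
  branch 2 (add ((¬R ↔ Q) ↔ ¬(¬T ∨ T))):
    (Q → ¬S): β-rule — branch into ¬Q  //  ¬S.
      branch 2.1 (add ¬Q):
        ((¬R ↔ Q) ↔ ¬(¬T ∨ T)): β-rule — branch into (¬R ↔ Q), ¬(¬T ∨ T)  //  ¬(¬R ↔ Q), ¬¬(¬T ∨ T).
          branch 2.1.1 (add (¬R ↔ Q), ¬(¬T ∨ T)):
            ¬(¬T ∨ T): α-rule — add ¬¬T, ¬T.
            × closes — contains both T and ¬T.
          branch 2.1.2 (add ¬(¬R ↔ Q), ¬¬(¬T ∨ T)):
            ¬(¬R ↔ Q): β-rule — branch into ¬R, ¬Q  //  ¬¬R, Q.
              branch 2.1.2.1 (add ¬R, ¬Q):
                ¬¬(¬T ∨ T): β-rule — branch into ¬T  //  T.
                  branch 2.1.2.1.1 (add ¬T):
                    ○ open, literals {Q=0, R=0, T=0}.
                  branch 2.1.2.1.2 (add T):
                    ○ open, literals {Q=0, R=0, T=1}.
              branch 2.1.2.2 (add ¬¬R, Q):
                × closes — contains both R and ¬R.
      branch 2.2 (add ¬S):
        ((¬R ↔ Q) ↔ ¬(¬T ∨ T)): β-rule — branch into (¬R ↔ Q), ¬(¬T ∨ T)  //  ¬(¬R ↔ Q), ¬¬(¬T ∨ T).
          branch 2.2.1 (add (¬R ↔ Q), ¬(¬T ∨ T)):
            ¬(¬T ∨ T): α-rule — add ¬¬T, ¬T.
            × closes — contains both T and ¬T.
          branch 2.2.2 (add ¬(¬R ↔ Q), ¬¬(¬T ∨ T)):
            ¬(¬R ↔ Q): β-rule — branch into ¬R, ¬Q  //  ¬¬R, Q.
              branch 2.2.2.1 (add ¬R, ¬Q):
                ¬¬(¬T ∨ T): β-rule — branch into ¬T  //  T.
                  branch 2.2.2.1.1 (add ¬T):
                    ○ open, literals {Q=0, R=0, S=0, T=0}.
                  branch 2.2.2.1.2 (add T):
                    ○ open, literals {Q=0, R=0, S=0, T=1}.
              branch 2.2.2.2 (add ¬¬R, Q):
                × closes — contains both R and ¬R.
5 branches closed, 5 open.
Each open branch fixes some atoms; the unmentioned ones are free. Counting distinct full assignments: branch {Q=1, R=0, S=0} (P, T) contributes 4 new; branch {Q=0, R=0, T=0} (P, S) contributes 4 new; branch {Q=0, R=0, T=1} (P, S) contributes 4 new; branch {Q=0, R=0, S=0, T=0} (P) contributes 0 new; branch {Q=0, R=0, S=0, T=1} (P) contributes 0 new. Total: 12.

12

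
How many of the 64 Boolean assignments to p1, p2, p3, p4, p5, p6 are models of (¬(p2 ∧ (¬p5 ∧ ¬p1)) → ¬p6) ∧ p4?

Initial set: {((¬(p2 ∧ (¬p5 ∧ ¬p1)) → ¬p6) ∧ p4)}.
((¬(p2 ∧ (¬p5 ∧ ¬p1)) → ¬p6) ∧ p4): α-rule — add (¬(p2 ∧ (¬p5 ∧ ¬p1)) → ¬p6), p4.
(¬(p2 ∧ (¬p5 ∧ ¬p1)) → ¬p6): β-rule — branch into ¬¬(p2 ∧ (¬p5 ∧ ¬p1))  //  ¬p6.
  branch 1 (add ¬¬(p2 ∧ (¬p5 ∧ ¬p1))):
    ¬¬(p2 ∧ (¬p5 ∧ ¬p1)): α-rule — add p2, (¬p5 ∧ ¬p1).
    (¬p5 ∧ ¬p1): α-rule — add ¬p5, ¬p1.
    ○ open, literals {p1=false, p2=true, p4=true, p5=false}.
  branch 2 (add ¬p6):
    ○ open, literals {p4=true, p6=false}.
0 branches closed, 2 open.
Each open branch fixes some atoms; the unmentioned ones are free. Counting distinct full assignments: branch {p1=false, p2=true, p4=true, p5=false} (p3, p6) contributes 4 new; branch {p4=true, p6=false} (p1, p2, p3, p5) contributes 14 new. Total: 18.

18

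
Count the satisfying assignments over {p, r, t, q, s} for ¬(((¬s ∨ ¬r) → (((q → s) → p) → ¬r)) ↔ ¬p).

14

Initial set: {¬(((¬s ∨ ¬r) → (((q → s) → p) → ¬r)) ↔ ¬p)}.
¬(((¬s ∨ ¬r) → (((q → s) → p) → ¬r)) ↔ ¬p): β-rule — branch into ((¬s ∨ ¬r) → (((q → s) → p) → ¬r)), ¬¬p  //  ¬((¬s ∨ ¬r) → (((q → s) → p) → ¬r)), ¬p.
  branch 1 (add ((¬s ∨ ¬r) → (((q → s) → p) → ¬r)), ¬¬p):
    ((¬s ∨ ¬r) → (((q → s) → p) → ¬r)): β-rule — branch into ¬(¬s ∨ ¬r)  //  (((q → s) → p) → ¬r).
      branch 1.1 (add ¬(¬s ∨ ¬r)):
        ¬(¬s ∨ ¬r): α-rule — add ¬¬s, ¬¬r.
        ○ open, literals {p=1, r=1, s=1}.
      branch 1.2 (add (((q → s) → p) → ¬r)):
        (((q → s) → p) → ¬r): β-rule — branch into ¬((q → s) → p)  //  ¬r.
          branch 1.2.1 (add ¬((q → s) → p)):
            ¬((q → s) → p): α-rule — add (q → s), ¬p.
            × closes — contains both p and ¬p.
          branch 1.2.2 (add ¬r):
            ○ open, literals {p=1, r=0}.
  branch 2 (add ¬((¬s ∨ ¬r) → (((q → s) → p) → ¬r)), ¬p):
    ¬((¬s ∨ ¬r) → (((q → s) → p) → ¬r)): α-rule — add (¬s ∨ ¬r), ¬(((q → s) → p) → ¬r).
    ¬(((q → s) → p) → ¬r): α-rule — add ((q → s) → p), ¬¬r.
    (¬s ∨ ¬r): β-rule — branch into ¬s  //  ¬r.
      branch 2.1 (add ¬s):
        ((q → s) → p): β-rule — branch into ¬(q → s)  //  p.
          branch 2.1.1 (add ¬(q → s)):
            ¬(q → s): α-rule — add q, ¬s.
            ○ open, literals {p=0, q=1, r=1, s=0}.
          branch 2.1.2 (add p):
            × closes — contains both p and ¬p.
      branch 2.2 (add ¬r):
        × closes — contains both r and ¬r.
3 branches closed, 3 open.
Each open branch fixes some atoms; the unmentioned ones are free. Counting distinct full assignments: branch {p=1, r=1, s=1} (t, q) contributes 4 new; branch {p=1, r=0} (t, q, s) contributes 8 new; branch {p=0, q=1, r=1, s=0} (t) contributes 2 new. Total: 14.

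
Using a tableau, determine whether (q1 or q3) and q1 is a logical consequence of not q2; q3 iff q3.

Initial set: {not q2; (q3 iff q3); not ((q1 or q3) and q1)}.
(q3 iff q3): β-rule — branch into q3, q3  //  not q3, not q3.
  branch 1 (add q3, q3):
    not ((q1 or q3) and q1): β-rule — branch into not (q1 or q3)  //  not q1.
      branch 1.1 (add not (q1 or q3)):
        not (q1 or q3): α-rule — add not q1, not q3.
        × closes — contains both q3 and not q3.
      branch 1.2 (add not q1):
        ○ open, literals {q1=F, q2=F, q3=T}.
  branch 2 (add not q3, not q3):
    not ((q1 or q3) and q1): β-rule — branch into not (q1 or q3)  //  not q1.
      branch 2.1 (add not (q1 or q3)):
        not (q1 or q3): α-rule — add not q1, not q3.
        ○ open, literals {q1=F, q2=F, q3=F}.
      branch 2.2 (add not q1):
        ○ open, literals {q1=F, q2=F, q3=F}.
1 branch closed, 3 open.
An open branch gives a countermodel: q1=F, q2=F, q3=T (unmentioned atoms arbitrary); the premises hold there but the conclusion fails.

No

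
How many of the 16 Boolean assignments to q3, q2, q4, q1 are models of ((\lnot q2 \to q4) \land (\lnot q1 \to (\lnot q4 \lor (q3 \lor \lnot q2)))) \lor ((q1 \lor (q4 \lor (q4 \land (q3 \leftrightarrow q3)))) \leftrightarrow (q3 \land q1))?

Initial set: {(((\lnot q2 \to q4) \land (\lnot q1 \to (\lnot q4 \lor (q3 \lor \lnot q2)))) \lor ((q1 \lor (q4 \lor (q4 \land (q3 \leftrightarrow q3)))) \leftrightarrow (q3 \land q1)))}.
(((\lnot q2 \to q4) \land (\lnot q1 \to (\lnot q4 \lor (q3 \lor \lnot q2)))) \lor ((q1 \lor (q4 \lor (q4 \land (q3 \leftrightarrow q3)))) \leftrightarrow (q3 \land q1))): β-rule — branch into ((\lnot q2 \to q4) \land (\lnot q1 \to (\lnot q4 \lor (q3 \lor \lnot q2))))  //  ((q1 \lor (q4 \lor (q4 \land (q3 \leftrightarrow q3)))) \leftrightarrow (q3 \land q1)).
  branch 1 (add ((\lnot q2 \to q4) \land (\lnot q1 \to (\lnot q4 \lor (q3 \lor \lnot q2))))):
    ((\lnot q2 \to q4) \land (\lnot q1 \to (\lnot q4 \lor (q3 \lor \lnot q2)))): α-rule — add (\lnot q2 \to q4), (\lnot q1 \to (\lnot q4 \lor (q3 \lor \lnot q2))).
    (\lnot q2 \to q4): β-rule — branch into \lnot \lnot q2  //  q4.
      branch 1.1 (add \lnot \lnot q2):
        (\lnot q1 \to (\lnot q4 \lor (q3 \lor \lnot q2))): β-rule — branch into \lnot \lnot q1  //  (\lnot q4 \lor (q3 \lor \lnot q2)).
          branch 1.1.1 (add \lnot \lnot q1):
            ○ open, literals {q1=1, q2=1}.
          branch 1.1.2 (add (\lnot q4 \lor (q3 \lor \lnot q2))):
            (\lnot q4 \lor (q3 \lor \lnot q2)): β-rule — branch into \lnot q4  //  (q3 \lor \lnot q2).
              branch 1.1.2.1 (add \lnot q4):
                ○ open, literals {q2=1, q4=0}.
              branch 1.1.2.2 (add (q3 \lor \lnot q2)):
                (q3 \lor \lnot q2): β-rule — branch into q3  //  \lnot q2.
                  branch 1.1.2.2.1 (add q3):
                    ○ open, literals {q2=1, q3=1}.
                  branch 1.1.2.2.2 (add \lnot q2):
                    × closes — contains both q2 and \lnot q2.
      branch 1.2 (add q4):
        (\lnot q1 \to (\lnot q4 \lor (q3 \lor \lnot q2))): β-rule — branch into \lnot \lnot q1  //  (\lnot q4 \lor (q3 \lor \lnot q2)).
          branch 1.2.1 (add \lnot \lnot q1):
            ○ open, literals {q1=1, q4=1}.
          branch 1.2.2 (add (\lnot q4 \lor (q3 \lor \lnot q2))):
            (\lnot q4 \lor (q3 \lor \lnot q2)): β-rule — branch into \lnot q4  //  (q3 \lor \lnot q2).
              branch 1.2.2.1 (add \lnot q4):
                × closes — contains both q4 and \lnot q4.
              branch 1.2.2.2 (add (q3 \lor \lnot q2)):
                (q3 \lor \lnot q2): β-rule — branch into q3  //  \lnot q2.
                  branch 1.2.2.2.1 (add q3):
                    ○ open, literals {q3=1, q4=1}.
                  branch 1.2.2.2.2 (add \lnot q2):
                    ○ open, literals {q2=0, q4=1}.
  branch 2 (add ((q1 \lor (q4 \lor (q4 \land (q3 \leftrightarrow q3)))) \leftrightarrow (q3 \land q1))):
    ((q1 \lor (q4 \lor (q4 \land (q3 \leftrightarrow q3)))) \leftrightarrow (q3 \land q1)): β-rule — branch into (q1 \lor (q4 \lor (q4 \land (q3 \leftrightarrow q3)))), (q3 \land q1)  //  \lnot (q1 \lor (q4 \lor (q4 \land (q3 \leftrightarrow q3)))), \lnot (q3 \land q1).
      branch 2.1 (add (q1 \lor (q4 \lor (q4 \land (q3 \leftrightarrow q3)))), (q3 \land q1)):
        (q3 \land q1): α-rule — add q3, q1.
        (q1 \lor (q4 \lor (q4 \land (q3 \leftrightarrow q3)))): β-rule — branch into q1  //  (q4 \lor (q4 \land (q3 \leftrightarrow q3))).
          branch 2.1.1 (add q1):
            ○ open, literals {q1=1, q3=1}.
          branch 2.1.2 (add (q4 \lor (q4 \land (q3 \leftrightarrow q3)))):
            (q4 \lor (q4 \land (q3 \leftrightarrow q3))): β-rule — branch into q4  //  (q4 \land (q3 \leftrightarrow q3)).
              branch 2.1.2.1 (add q4):
                ○ open, literals {q1=1, q3=1, q4=1}.
              branch 2.1.2.2 (add (q4 \land (q3 \leftrightarrow q3))):
                (q4 \land (q3 \leftrightarrow q3)): α-rule — add q4, (q3 \leftrightarrow q3).
                (q3 \leftrightarrow q3): β-rule — branch into q3, q3  //  \lnot q3, \lnot q3.
                  branch 2.1.2.2.1 (add q3, q3):
                    ○ open, literals {q1=1, q3=1, q4=1}.
                  branch 2.1.2.2.2 (add \lnot q3, \lnot q3):
                    × closes — contains both q3 and \lnot q3.
      branch 2.2 (add \lnot (q1 \lor (q4 \lor (q4 \land (q3 \leftrightarrow q3)))), \lnot (q3 \land q1)):
        \lnot (q1 \lor (q4 \lor (q4 \land (q3 \leftrightarrow q3)))): α-rule — add \lnot q1, \lnot (q4 \lor (q4 \land (q3 \leftrightarrow q3))).
        \lnot (q4 \lor (q4 \land (q3 \leftrightarrow q3))): α-rule — add \lnot q4, \lnot (q4 \land (q3 \leftrightarrow q3)).
        \lnot (q3 \land q1): β-rule — branch into \lnot q3  //  \lnot q1.
          branch 2.2.1 (add \lnot q3):
            \lnot (q4 \land (q3 \leftrightarrow q3)): β-rule — branch into \lnot q4  //  \lnot (q3 \leftrightarrow q3).
              branch 2.2.1.1 (add \lnot q4):
                ○ open, literals {q1=0, q3=0, q4=0}.
              branch 2.2.1.2 (add \lnot (q3 \leftrightarrow q3)):
                \lnot (q3 \leftrightarrow q3): β-rule — branch into q3, \lnot q3  //  \lnot q3, q3.
                  branch 2.2.1.2.1 (add q3, \lnot q3):
                    × closes — contains both q3 and \lnot q3.
                  branch 2.2.1.2.2 (add \lnot q3, q3):
                    × closes — contains both q3 and \lnot q3.
          branch 2.2.2 (add \lnot q1):
            \lnot (q4 \land (q3 \leftrightarrow q3)): β-rule — branch into \lnot q4  //  \lnot (q3 \leftrightarrow q3).
              branch 2.2.2.1 (add \lnot q4):
                ○ open, literals {q1=0, q4=0}.
              branch 2.2.2.2 (add \lnot (q3 \leftrightarrow q3)):
                \lnot (q3 \leftrightarrow q3): β-rule — branch into q3, \lnot q3  //  \lnot q3, q3.
                  branch 2.2.2.2.1 (add q3, \lnot q3):
                    × closes — contains both q3 and \lnot q3.
                  branch 2.2.2.2.2 (add \lnot q3, q3):
                    × closes — contains both q3 and \lnot q3.
7 branches closed, 11 open.
Each open branch fixes some atoms; the unmentioned ones are free. Counting distinct full assignments: branch {q1=1, q2=1} (q3, q4) contributes 4 new; branch {q2=1, q4=0} (q3, q1) contributes 2 new; branch {q2=1, q3=1} (q4, q1) contributes 1 new; branch {q1=1, q4=1} (q3, q2) contributes 2 new; branch {q3=1, q4=1} (q2, q1) contributes 1 new; branch {q2=0, q4=1} (q3, q1) contributes 1 new; branch {q1=1, q3=1} (q2, q4) contributes 1 new; branch {q1=1, q3=1, q4=1} (q2) contributes 0 new; branch {q1=1, q3=1, q4=1} (q2) contributes 0 new; branch {q1=0, q3=0, q4=0} (q2) contributes 1 new; branch {q1=0, q4=0} (q3, q2) contributes 1 new. Total: 14.

14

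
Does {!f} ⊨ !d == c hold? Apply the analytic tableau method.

No

Initial set: {!f; !(!d == c)}.
!(!d == c): β-rule — branch into !d, !c  //  !!d, c.
  branch 1 (add !d, !c):
    ○ open, literals {c=false, d=false, f=false}.
  branch 2 (add !!d, c):
    ○ open, literals {c=true, d=true, f=false}.
0 branches closed, 2 open.
An open branch gives a countermodel: c=false, d=false, f=false (unmentioned atoms arbitrary); the premises hold there but the conclusion fails.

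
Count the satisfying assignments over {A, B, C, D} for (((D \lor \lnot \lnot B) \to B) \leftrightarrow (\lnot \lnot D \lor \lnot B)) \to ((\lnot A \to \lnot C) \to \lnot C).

14

Initial set: {((((D \lor \lnot \lnot B) \to B) \leftrightarrow (\lnot \lnot D \lor \lnot B)) \to ((\lnot A \to \lnot C) \to \lnot C))}.
((((D \lor \lnot \lnot B) \to B) \leftrightarrow (\lnot \lnot D \lor \lnot B)) \to ((\lnot A \to \lnot C) \to \lnot C)): β-rule — branch into \lnot (((D \lor \lnot \lnot B) \to B) \leftrightarrow (\lnot \lnot D \lor \lnot B))  //  ((\lnot A \to \lnot C) \to \lnot C).
  branch 1 (add \lnot (((D \lor \lnot \lnot B) \to B) \leftrightarrow (\lnot \lnot D \lor \lnot B))):
    \lnot (((D \lor \lnot \lnot B) \to B) \leftrightarrow (\lnot \lnot D \lor \lnot B)): β-rule — branch into ((D \lor \lnot \lnot B) \to B), \lnot (\lnot \lnot D \lor \lnot B)  //  \lnot ((D \lor \lnot \lnot B) \to B), (\lnot \lnot D \lor \lnot B).
      branch 1.1 (add ((D \lor \lnot \lnot B) \to B), \lnot (\lnot \lnot D \lor \lnot B)):
        \lnot (\lnot \lnot D \lor \lnot B): α-rule — add \lnot \lnot \lnot D, \lnot \lnot B.
        \lnot \lnot \lnot D: drop double negation, giving \lnot D.
        ((D \lor \lnot \lnot B) \to B): β-rule — branch into \lnot (D \lor \lnot \lnot B)  //  B.
          branch 1.1.1 (add \lnot (D \lor \lnot \lnot B)):
            \lnot (D \lor \lnot \lnot B): α-rule — add \lnot D, \lnot \lnot \lnot B.
            \lnot \lnot \lnot B: drop double negation, giving \lnot B.
            × closes — contains both B and \lnot B.
          branch 1.1.2 (add B):
            ○ open, literals {B=true, D=false}.
      branch 1.2 (add \lnot ((D \lor \lnot \lnot B) \to B), (\lnot \lnot D \lor \lnot B)):
        \lnot ((D \lor \lnot \lnot B) \to B): α-rule — add (D \lor \lnot \lnot B), \lnot B.
        (\lnot \lnot D \lor \lnot B): β-rule — branch into \lnot \lnot D  //  \lnot B.
          branch 1.2.1 (add \lnot \lnot D):
            \lnot \lnot D: drop double negation, giving D.
            (D \lor \lnot \lnot B): β-rule — branch into D  //  \lnot \lnot B.
              branch 1.2.1.1 (add D):
                ○ open, literals {B=false, D=true}.
              branch 1.2.1.2 (add \lnot \lnot B):
                \lnot \lnot B: drop double negation, giving B.
                × closes — contains both B and \lnot B.
          branch 1.2.2 (add \lnot B):
            (D \lor \lnot \lnot B): β-rule — branch into D  //  \lnot \lnot B.
              branch 1.2.2.1 (add D):
                ○ open, literals {B=false, D=true}.
              branch 1.2.2.2 (add \lnot \lnot B):
                \lnot \lnot B: drop double negation, giving B.
                × closes — contains both B and \lnot B.
  branch 2 (add ((\lnot A \to \lnot C) \to \lnot C)):
    ((\lnot A \to \lnot C) \to \lnot C): β-rule — branch into \lnot (\lnot A \to \lnot C)  //  \lnot C.
      branch 2.1 (add \lnot (\lnot A \to \lnot C)):
        \lnot (\lnot A \to \lnot C): α-rule — add \lnot A, \lnot \lnot C.
        ○ open, literals {A=false, C=true}.
      branch 2.2 (add \lnot C):
        ○ open, literals {C=false}.
3 branches closed, 5 open.
Each open branch fixes some atoms; the unmentioned ones are free. Counting distinct full assignments: branch {B=true, D=false} (A, C) contributes 4 new; branch {B=false, D=true} (A, C) contributes 4 new; branch {B=false, D=true} (A, C) contributes 0 new; branch {A=false, C=true} (B, D) contributes 2 new; branch {C=false} (A, B, D) contributes 4 new. Total: 14.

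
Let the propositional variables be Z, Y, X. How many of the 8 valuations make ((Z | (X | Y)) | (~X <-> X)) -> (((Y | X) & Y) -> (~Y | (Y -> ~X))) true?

Initial set: {T (((Z | (X | Y)) | (~X <-> X)) -> (((Y | X) & Y) -> (~Y | (Y -> ~X))))}.
T (((Z | (X | Y)) | (~X <-> X)) -> (((Y | X) & Y) -> (~Y | (Y -> ~X)))): β-rule — branch into F ((Z | (X | Y)) | (~X <-> X))  //  T (((Y | X) & Y) -> (~Y | (Y -> ~X))).
  branch 1 (add F ((Z | (X | Y)) | (~X <-> X))):
    F ((Z | (X | Y)) | (~X <-> X)): α-rule — add F (Z | (X | Y)), F (~X <-> X).
    F (Z | (X | Y)): α-rule — add F Z, F (X | Y).
    F (X | Y): α-rule — add F X, F Y.
    F (~X <-> X): β-rule — branch into T ~X, F X  //  F ~X, T X.
      branch 1.1 (add T ~X, F X):
        ○ open, literals {X=0, Y=0, Z=0}.
      branch 1.2 (add F ~X, T X):
        × closes — contains both X and ~X.
  branch 2 (add T (((Y | X) & Y) -> (~Y | (Y -> ~X)))):
    T (((Y | X) & Y) -> (~Y | (Y -> ~X))): β-rule — branch into F ((Y | X) & Y)  //  T (~Y | (Y -> ~X)).
      branch 2.1 (add F ((Y | X) & Y)):
        F ((Y | X) & Y): β-rule — branch into F (Y | X)  //  F Y.
          branch 2.1.1 (add F (Y | X)):
            F (Y | X): α-rule — add F Y, F X.
            ○ open, literals {X=0, Y=0}.
          branch 2.1.2 (add F Y):
            ○ open, literals {Y=0}.
      branch 2.2 (add T (~Y | (Y -> ~X))):
        T (~Y | (Y -> ~X)): β-rule — branch into T ~Y  //  T (Y -> ~X).
          branch 2.2.1 (add T ~Y):
            ○ open, literals {Y=0}.
          branch 2.2.2 (add T (Y -> ~X)):
            T (Y -> ~X): β-rule — branch into F Y  //  T ~X.
              branch 2.2.2.1 (add F Y):
                ○ open, literals {Y=0}.
              branch 2.2.2.2 (add T ~X):
                ○ open, literals {X=0}.
1 branch closed, 6 open.
Each open branch fixes some atoms; the unmentioned ones are free. Counting distinct full assignments: branch {X=0, Y=0, Z=0} (none free) contributes 1 new; branch {X=0, Y=0} (Z) contributes 1 new; branch {Y=0} (Z, X) contributes 2 new; branch {Y=0} (Z, X) contributes 0 new; branch {Y=0} (Z, X) contributes 0 new; branch {X=0} (Z, Y) contributes 2 new. Total: 6.

6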